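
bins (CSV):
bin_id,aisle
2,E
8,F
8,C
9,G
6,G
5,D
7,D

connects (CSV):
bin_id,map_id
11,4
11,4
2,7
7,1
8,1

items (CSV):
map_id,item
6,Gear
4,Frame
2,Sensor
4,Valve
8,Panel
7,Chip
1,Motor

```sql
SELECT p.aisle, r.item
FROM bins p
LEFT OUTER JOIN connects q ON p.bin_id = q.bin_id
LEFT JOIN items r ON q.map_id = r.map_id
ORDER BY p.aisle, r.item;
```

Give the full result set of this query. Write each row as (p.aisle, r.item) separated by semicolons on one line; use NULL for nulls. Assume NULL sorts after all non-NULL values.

(C, Motor); (D, Motor); (D, NULL); (E, Chip); (F, Motor); (G, NULL); (G, NULL)

Joins associate left-to-right: bins LEFT JOIN connects on bin_id gives 7 intermediate row(s).
Then LEFT JOIN `items r` on map_id: each of those 7 rows is kept; rows whose q.map_id has no match in r get NULL for r's columns.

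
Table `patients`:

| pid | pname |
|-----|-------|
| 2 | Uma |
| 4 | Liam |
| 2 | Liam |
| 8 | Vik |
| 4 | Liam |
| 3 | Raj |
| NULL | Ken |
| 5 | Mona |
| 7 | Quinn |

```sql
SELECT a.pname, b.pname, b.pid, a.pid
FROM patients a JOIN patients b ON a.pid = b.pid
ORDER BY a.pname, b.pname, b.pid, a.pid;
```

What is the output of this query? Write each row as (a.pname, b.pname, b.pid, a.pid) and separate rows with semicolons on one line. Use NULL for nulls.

INNER JOIN keeps only pairs where the ON condition holds.
Matching on a.pid = b.pid. A NULL in a compared column never satisfies the condition.
- a[0] pid=2 → 2 match(es) in b → 2 row(s).
- a[1] pid=4 → 2 match(es) in b → 2 row(s).
- a[2] pid=2 → 2 match(es) in b → 2 row(s).
- a[3] pid=8 → 1 match(es) in b → 1 row(s).
- a[4] pid=4 → 2 match(es) in b → 2 row(s).
- a[5] pid=3 → 1 match(es) in b → 1 row(s).
- a[6] pid=NULL → no match; dropped.
- a[7] pid=5 → 1 match(es) in b → 1 row(s).
- a[8] pid=7 → 1 match(es) in b → 1 row(s).

(Liam, Liam, 2, 2); (Liam, Liam, 4, 4); (Liam, Liam, 4, 4); (Liam, Liam, 4, 4); (Liam, Liam, 4, 4); (Liam, Uma, 2, 2); (Mona, Mona, 5, 5); (Quinn, Quinn, 7, 7); (Raj, Raj, 3, 3); (Uma, Liam, 2, 2); (Uma, Uma, 2, 2); (Vik, Vik, 8, 8)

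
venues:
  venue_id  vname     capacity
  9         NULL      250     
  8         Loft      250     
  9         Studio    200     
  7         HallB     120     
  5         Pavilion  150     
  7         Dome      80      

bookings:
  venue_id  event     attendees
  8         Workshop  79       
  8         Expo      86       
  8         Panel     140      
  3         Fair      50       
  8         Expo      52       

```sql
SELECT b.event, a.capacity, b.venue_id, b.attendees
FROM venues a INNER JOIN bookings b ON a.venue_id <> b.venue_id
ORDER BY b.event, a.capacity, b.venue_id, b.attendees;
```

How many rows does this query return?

26

INNER JOIN keeps only pairs where the ON condition holds.
Matching on a.venue_id <> b.venue_id.
Matched pairs: 26.
Total: 26 rows.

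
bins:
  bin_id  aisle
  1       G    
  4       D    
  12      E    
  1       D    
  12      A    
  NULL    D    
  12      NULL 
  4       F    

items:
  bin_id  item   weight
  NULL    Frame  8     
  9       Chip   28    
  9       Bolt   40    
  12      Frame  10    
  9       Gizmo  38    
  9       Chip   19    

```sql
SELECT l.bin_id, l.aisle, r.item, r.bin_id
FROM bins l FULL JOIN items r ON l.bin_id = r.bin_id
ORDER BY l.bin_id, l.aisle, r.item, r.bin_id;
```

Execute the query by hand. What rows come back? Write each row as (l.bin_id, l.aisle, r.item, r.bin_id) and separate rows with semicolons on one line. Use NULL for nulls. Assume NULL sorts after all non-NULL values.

(1, D, NULL, NULL); (1, G, NULL, NULL); (4, D, NULL, NULL); (4, F, NULL, NULL); (12, A, Frame, 12); (12, E, Frame, 12); (12, NULL, Frame, 12); (NULL, D, NULL, NULL); (NULL, NULL, Bolt, 9); (NULL, NULL, Chip, 9); (NULL, NULL, Chip, 9); (NULL, NULL, Frame, NULL); (NULL, NULL, Gizmo, 9)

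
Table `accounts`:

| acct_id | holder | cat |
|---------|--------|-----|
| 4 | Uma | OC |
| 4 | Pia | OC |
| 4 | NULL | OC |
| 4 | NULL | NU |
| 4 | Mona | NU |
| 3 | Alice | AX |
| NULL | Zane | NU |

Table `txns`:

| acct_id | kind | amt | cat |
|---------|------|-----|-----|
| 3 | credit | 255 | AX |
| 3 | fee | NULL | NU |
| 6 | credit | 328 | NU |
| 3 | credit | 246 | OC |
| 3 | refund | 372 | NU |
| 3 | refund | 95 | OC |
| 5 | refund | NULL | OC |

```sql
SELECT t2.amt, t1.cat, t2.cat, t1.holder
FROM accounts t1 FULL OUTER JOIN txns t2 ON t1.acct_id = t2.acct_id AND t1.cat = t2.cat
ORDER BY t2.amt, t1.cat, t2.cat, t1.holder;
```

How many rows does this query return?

13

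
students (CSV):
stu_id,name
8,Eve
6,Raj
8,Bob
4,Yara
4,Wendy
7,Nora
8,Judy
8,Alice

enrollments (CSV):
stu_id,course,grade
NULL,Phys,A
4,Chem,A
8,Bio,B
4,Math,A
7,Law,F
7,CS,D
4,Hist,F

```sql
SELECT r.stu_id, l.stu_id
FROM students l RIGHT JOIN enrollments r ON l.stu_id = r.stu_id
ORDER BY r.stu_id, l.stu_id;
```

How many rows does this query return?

13

RIGHT JOIN keeps every row from `enrollments`; unmatched rows get NULL for `students`'s columns.
Matching on l.stu_id = r.stu_id. A NULL in a compared column never satisfies the condition.
Matched pairs: 12; unmatched r rows kept: 1.
Total: 12 matched + 1 padded = 13 rows.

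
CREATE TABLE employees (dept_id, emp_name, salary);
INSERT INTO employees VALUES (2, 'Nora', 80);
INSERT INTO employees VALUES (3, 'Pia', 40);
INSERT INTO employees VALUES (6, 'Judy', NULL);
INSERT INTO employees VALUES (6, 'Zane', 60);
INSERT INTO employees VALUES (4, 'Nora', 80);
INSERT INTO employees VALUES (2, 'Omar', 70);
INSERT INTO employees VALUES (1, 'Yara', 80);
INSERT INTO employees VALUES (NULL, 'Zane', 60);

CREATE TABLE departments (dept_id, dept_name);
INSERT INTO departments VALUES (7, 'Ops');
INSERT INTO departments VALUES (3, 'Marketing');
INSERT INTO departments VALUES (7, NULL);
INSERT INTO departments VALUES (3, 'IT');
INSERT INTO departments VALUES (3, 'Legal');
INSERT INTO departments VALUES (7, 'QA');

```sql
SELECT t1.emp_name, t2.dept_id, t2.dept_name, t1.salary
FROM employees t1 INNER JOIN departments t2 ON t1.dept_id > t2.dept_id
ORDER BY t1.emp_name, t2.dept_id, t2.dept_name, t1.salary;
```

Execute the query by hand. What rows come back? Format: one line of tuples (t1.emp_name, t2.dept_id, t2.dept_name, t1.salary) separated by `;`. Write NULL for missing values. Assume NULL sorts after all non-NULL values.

(Judy, 3, IT, NULL); (Judy, 3, Legal, NULL); (Judy, 3, Marketing, NULL); (Nora, 3, IT, 80); (Nora, 3, Legal, 80); (Nora, 3, Marketing, 80); (Zane, 3, IT, 60); (Zane, 3, Legal, 60); (Zane, 3, Marketing, 60)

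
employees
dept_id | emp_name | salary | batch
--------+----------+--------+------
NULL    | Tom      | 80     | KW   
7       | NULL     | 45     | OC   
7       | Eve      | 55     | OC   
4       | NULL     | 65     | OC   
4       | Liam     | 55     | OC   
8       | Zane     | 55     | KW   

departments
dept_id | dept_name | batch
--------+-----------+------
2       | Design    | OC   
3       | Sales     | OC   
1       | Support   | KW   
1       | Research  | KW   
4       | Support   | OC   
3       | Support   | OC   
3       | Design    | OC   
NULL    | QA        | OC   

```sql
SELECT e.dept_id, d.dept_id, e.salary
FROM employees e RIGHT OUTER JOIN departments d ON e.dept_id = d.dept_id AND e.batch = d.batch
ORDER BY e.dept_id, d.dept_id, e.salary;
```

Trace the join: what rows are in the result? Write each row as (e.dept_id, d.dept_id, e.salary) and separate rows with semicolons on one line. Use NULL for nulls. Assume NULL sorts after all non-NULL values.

(4, 4, 55); (4, 4, 65); (NULL, 1, NULL); (NULL, 1, NULL); (NULL, 2, NULL); (NULL, 3, NULL); (NULL, 3, NULL); (NULL, 3, NULL); (NULL, NULL, NULL)

RIGHT JOIN keeps every row from `departments`; unmatched rows get NULL for `employees`'s columns.
Matching on e.dept_id = d.dept_id AND e.batch = d.batch. A NULL in a compared column never satisfies the condition.
Matched pairs: 2; unmatched d rows kept: 7.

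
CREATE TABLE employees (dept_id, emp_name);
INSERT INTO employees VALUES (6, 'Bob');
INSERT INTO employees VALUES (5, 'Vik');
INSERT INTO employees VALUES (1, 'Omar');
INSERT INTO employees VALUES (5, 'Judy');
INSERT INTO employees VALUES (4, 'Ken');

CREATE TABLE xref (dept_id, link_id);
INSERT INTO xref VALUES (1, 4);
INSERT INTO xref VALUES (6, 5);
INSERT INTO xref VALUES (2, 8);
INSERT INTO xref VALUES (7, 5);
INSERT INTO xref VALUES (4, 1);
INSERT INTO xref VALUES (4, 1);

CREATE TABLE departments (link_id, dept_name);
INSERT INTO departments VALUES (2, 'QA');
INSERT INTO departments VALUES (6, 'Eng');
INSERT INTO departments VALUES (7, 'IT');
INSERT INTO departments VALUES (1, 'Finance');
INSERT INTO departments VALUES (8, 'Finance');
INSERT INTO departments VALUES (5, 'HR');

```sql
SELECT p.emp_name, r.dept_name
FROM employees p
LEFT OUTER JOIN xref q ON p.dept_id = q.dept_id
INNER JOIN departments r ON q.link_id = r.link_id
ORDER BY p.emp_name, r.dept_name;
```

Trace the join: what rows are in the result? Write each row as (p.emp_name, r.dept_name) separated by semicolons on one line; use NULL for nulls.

Evaluate left to right. First `employees p LEFT JOIN xref q` on dept_id: 6 row(s).
Then INNER JOIN `departments r` on link_id: keep only rows whose q.link_id appears in r.

(Bob, HR); (Ken, Finance); (Ken, Finance)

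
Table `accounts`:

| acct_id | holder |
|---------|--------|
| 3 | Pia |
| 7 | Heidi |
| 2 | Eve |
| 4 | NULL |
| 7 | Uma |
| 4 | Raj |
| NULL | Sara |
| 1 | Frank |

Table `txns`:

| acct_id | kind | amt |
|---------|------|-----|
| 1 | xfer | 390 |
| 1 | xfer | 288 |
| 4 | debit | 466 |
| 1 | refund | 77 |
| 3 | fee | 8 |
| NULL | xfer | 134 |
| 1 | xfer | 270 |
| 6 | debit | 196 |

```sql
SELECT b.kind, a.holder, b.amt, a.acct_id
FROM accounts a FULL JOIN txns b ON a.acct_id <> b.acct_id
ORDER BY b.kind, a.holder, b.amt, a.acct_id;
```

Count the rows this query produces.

44

FULL OUTER JOIN keeps every row from both sides; unmatched rows get NULL for the other side's columns.
Matching on a.acct_id <> b.acct_id. A NULL in a compared column never satisfies the condition.
Matched pairs: 42; unmatched a rows kept: 1; unmatched b rows kept: 1.
Total: 42 matched + 2 padded = 44 rows.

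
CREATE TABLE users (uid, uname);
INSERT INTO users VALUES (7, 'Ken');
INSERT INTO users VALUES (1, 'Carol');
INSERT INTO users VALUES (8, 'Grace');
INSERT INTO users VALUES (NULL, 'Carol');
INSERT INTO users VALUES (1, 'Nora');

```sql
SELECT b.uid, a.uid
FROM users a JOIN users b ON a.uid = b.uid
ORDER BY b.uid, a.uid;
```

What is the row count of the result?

INNER JOIN keeps only pairs where the ON condition holds.
Matching on a.uid = b.uid. A NULL in a compared column never satisfies the condition.
Matched pairs: 6.
Total: 6 rows.

6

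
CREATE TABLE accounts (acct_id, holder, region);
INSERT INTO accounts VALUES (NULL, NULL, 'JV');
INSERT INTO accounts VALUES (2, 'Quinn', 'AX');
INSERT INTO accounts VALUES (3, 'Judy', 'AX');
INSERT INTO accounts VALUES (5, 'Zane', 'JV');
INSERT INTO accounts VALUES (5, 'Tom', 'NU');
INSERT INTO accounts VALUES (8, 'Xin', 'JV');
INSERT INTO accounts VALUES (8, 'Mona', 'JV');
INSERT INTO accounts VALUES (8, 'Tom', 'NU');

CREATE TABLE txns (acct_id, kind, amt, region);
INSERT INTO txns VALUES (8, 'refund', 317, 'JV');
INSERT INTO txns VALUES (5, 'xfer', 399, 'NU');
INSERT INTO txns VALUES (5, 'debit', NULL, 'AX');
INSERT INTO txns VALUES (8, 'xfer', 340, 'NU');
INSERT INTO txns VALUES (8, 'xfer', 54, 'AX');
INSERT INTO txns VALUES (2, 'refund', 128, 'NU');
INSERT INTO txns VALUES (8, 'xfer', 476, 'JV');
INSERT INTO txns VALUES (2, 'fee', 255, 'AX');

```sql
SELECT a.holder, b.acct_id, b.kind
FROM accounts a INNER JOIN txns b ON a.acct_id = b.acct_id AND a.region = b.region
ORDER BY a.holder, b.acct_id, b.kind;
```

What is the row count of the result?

7

INNER JOIN keeps only pairs where the ON condition holds.
Matching on a.acct_id = b.acct_id AND a.region = b.region. A NULL in a compared column never satisfies the condition.
Matched pairs: 7.
Total: 7 rows.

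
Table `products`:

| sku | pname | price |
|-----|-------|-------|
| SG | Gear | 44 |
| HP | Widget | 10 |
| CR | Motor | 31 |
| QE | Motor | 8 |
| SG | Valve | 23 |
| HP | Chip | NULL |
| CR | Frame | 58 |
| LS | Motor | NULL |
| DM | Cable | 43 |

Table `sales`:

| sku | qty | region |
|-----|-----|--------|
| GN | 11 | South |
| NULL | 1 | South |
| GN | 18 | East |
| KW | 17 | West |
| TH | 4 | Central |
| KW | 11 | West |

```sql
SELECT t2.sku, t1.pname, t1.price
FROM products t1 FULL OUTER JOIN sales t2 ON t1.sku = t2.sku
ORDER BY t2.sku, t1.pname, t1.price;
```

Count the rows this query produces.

FULL OUTER JOIN keeps every row from both sides; unmatched rows get NULL for the other side's columns.
Matching on t1.sku = t2.sku. A NULL in a compared column never satisfies the condition.
- t1[0] sku=SG → no match; kept with NULLs on the t2 side.
- t1[1] sku=HP → no match; kept with NULLs on the t2 side.
- t1[2] sku=CR → no match; kept with NULLs on the t2 side.
- t1[3] sku=QE → no match; kept with NULLs on the t2 side.
- t1[4] sku=SG → no match; kept with NULLs on the t2 side.
- t1[5] sku=HP → no match; kept with NULLs on the t2 side.
- t1[6] sku=CR → no match; kept with NULLs on the t2 side.
- t1[7] sku=LS → no match; kept with NULLs on the t2 side.
- t1[8] sku=DM → no match; kept with NULLs on the t2 side.
- 6 row(s) from t2 found no t1 partner → padded with NULL.
Total: 0 matched + 15 padded = 15 rows.

15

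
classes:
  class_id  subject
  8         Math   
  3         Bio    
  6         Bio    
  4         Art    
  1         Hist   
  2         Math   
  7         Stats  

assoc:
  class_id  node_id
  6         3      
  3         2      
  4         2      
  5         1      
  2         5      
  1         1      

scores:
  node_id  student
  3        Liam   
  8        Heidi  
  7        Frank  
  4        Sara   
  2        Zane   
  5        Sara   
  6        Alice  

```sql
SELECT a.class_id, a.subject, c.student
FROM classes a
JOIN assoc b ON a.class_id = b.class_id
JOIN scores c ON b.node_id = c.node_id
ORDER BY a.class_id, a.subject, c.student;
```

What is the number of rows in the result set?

4

Joins associate left-to-right: classes INNER JOIN assoc on class_id gives 5 intermediate row(s).
Then INNER JOIN `scores c` on node_id: keep only rows whose b.node_id appears in c.
Result: 4 row(s).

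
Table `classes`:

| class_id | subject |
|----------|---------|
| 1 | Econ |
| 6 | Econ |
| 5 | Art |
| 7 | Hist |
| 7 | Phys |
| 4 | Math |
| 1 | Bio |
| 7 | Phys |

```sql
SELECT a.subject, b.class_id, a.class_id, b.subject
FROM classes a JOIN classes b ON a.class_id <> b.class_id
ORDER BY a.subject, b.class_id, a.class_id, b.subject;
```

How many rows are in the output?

48

INNER JOIN keeps only pairs where the ON condition holds.
Matching on a.class_id <> b.class_id.
- class_id=1: 6 matching b row(s), so 6 row(s) emitted.
- class_id=6: 7 matching b row(s), so 7 row(s) emitted.
- class_id=5: 7 matching b row(s), so 7 row(s) emitted.
- class_id=7: 5 matching b row(s), so 5 row(s) emitted.
- class_id=7: 5 matching b row(s), so 5 row(s) emitted.
- class_id=4: 7 matching b row(s), so 7 row(s) emitted.
- class_id=1: 6 matching b row(s), so 6 row(s) emitted.
- class_id=7: 5 matching b row(s), so 5 row(s) emitted.
Total: 48 rows.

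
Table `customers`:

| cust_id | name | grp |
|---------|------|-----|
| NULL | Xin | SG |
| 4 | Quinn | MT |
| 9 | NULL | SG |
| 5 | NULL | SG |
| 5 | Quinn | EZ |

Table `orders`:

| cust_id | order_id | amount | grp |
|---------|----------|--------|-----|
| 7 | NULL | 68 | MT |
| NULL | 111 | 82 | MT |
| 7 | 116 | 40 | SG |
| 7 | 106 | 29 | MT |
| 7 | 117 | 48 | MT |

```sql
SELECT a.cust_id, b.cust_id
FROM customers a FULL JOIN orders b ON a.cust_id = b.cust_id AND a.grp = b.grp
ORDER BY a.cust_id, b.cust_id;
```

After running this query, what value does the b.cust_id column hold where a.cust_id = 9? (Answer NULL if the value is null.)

NULL

FULL OUTER JOIN keeps every row from both sides; unmatched rows get NULL for the other side's columns.
Matching on a.cust_id = b.cust_id AND a.grp = b.grp. A NULL in a compared column never satisfies the condition.
Matched pairs: 0; unmatched a rows kept: 5; unmatched b rows kept: 5.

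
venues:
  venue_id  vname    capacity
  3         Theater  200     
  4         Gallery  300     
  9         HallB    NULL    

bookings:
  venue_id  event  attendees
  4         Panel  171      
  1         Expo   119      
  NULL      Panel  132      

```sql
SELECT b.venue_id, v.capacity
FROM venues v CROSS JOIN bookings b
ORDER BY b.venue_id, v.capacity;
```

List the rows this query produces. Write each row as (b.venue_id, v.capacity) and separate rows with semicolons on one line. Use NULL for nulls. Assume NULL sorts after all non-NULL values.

(1, 200); (1, 300); (1, NULL); (4, 200); (4, 300); (4, NULL); (NULL, 200); (NULL, 300); (NULL, NULL)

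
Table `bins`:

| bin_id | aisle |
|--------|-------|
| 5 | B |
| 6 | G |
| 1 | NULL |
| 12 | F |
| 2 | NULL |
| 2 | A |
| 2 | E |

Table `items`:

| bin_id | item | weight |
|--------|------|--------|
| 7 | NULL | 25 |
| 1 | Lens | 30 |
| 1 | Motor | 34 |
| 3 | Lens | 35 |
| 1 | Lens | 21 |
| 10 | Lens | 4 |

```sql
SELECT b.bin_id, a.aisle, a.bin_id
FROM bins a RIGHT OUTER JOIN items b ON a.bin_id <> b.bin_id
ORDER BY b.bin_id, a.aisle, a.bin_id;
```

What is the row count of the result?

RIGHT JOIN keeps every row from `items`; unmatched rows get NULL for `bins`'s columns.
Matching on a.bin_id <> b.bin_id.
- a (bin_id=5) pairs with 6 row(s) of b.
- a (bin_id=6) pairs with 6 row(s) of b.
- a (bin_id=1) pairs with 3 row(s) of b.
- a (bin_id=12) pairs with 6 row(s) of b.
- a (bin_id=2) pairs with 6 row(s) of b.
- a (bin_id=2) pairs with 6 row(s) of b.
- a (bin_id=2) pairs with 6 row(s) of b.
- every b row matched at least one a row.
Total: 39 rows.

39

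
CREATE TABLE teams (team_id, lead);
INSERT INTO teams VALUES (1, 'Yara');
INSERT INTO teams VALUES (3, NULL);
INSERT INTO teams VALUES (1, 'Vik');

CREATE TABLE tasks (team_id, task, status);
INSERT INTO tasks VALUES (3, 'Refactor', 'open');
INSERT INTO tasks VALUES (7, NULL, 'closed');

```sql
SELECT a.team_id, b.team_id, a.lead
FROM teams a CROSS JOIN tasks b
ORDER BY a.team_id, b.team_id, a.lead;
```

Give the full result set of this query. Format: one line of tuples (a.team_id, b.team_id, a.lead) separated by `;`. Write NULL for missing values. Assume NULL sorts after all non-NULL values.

(1, 3, Vik); (1, 3, Yara); (1, 7, Vik); (1, 7, Yara); (3, 3, NULL); (3, 7, NULL)

CROSS JOIN pairs every row of `teams` with every row of `tasks`: 3 × 2 = 6 rows.
After projecting and ordering:
a.team_id | b.team_id | a.lead
1 | 3 | Vik
1 | 3 | Yara
1 | 7 | Vik
1 | 7 | Yara
3 | 3 | NULL
3 | 7 | NULL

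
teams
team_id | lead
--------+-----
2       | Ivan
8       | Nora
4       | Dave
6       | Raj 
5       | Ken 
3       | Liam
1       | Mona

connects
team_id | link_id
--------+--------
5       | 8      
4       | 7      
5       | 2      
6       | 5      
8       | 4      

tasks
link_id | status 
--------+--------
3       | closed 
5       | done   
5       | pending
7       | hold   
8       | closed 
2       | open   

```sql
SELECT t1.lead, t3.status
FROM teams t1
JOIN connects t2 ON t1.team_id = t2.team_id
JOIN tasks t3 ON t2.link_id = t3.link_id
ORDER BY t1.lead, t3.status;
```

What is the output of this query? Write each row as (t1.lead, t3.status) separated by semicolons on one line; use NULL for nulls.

(Dave, hold); (Ken, closed); (Ken, open); (Raj, done); (Raj, pending)

Joins associate left-to-right: teams INNER JOIN connects on team_id gives 5 intermediate row(s).
Then INNER JOIN `tasks t3` on link_id: keep only rows whose t2.link_id appears in t3.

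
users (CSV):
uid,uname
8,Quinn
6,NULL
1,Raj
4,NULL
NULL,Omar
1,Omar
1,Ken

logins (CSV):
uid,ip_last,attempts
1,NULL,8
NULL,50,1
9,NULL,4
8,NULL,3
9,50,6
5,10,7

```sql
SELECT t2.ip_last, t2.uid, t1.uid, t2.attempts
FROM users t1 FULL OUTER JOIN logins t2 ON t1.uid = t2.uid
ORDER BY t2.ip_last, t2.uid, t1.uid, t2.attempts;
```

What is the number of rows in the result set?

FULL OUTER JOIN keeps every row from both sides; unmatched rows get NULL for the other side's columns.
Matching on t1.uid = t2.uid. A NULL in a compared column never satisfies the condition.
Matched pairs: 4; unmatched t1 rows kept: 3; unmatched t2 rows kept: 4.
Total: 4 matched + 7 padded = 11 rows.

11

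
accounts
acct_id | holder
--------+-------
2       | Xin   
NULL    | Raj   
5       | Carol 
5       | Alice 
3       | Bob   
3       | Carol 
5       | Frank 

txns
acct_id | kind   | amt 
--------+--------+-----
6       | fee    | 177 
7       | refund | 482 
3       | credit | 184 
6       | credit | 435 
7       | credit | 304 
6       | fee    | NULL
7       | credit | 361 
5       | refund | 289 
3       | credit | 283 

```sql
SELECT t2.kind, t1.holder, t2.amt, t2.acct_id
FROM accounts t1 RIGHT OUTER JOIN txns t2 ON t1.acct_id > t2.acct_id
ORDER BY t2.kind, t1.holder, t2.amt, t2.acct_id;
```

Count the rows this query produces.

RIGHT JOIN keeps every row from `txns`; unmatched rows get NULL for `accounts`'s columns.
Matching on t1.acct_id > t2.acct_id. A NULL in a compared column never satisfies the condition.
- t1[0] acct_id=2 → no match.
- t1[1] acct_id=NULL → no match.
- t1[2] acct_id=5 → 2 match(es) in t2 → 2 row(s).
- t1[3] acct_id=5 → 2 match(es) in t2 → 2 row(s).
- t1[4] acct_id=3 → no match.
- t1[5] acct_id=3 → no match.
- t1[6] acct_id=5 → 2 match(es) in t2 → 2 row(s).
- plus 7 unmatched t2 row(s), each kept with NULL t1 columns.
Total: 6 matched + 7 padded = 13 rows.

13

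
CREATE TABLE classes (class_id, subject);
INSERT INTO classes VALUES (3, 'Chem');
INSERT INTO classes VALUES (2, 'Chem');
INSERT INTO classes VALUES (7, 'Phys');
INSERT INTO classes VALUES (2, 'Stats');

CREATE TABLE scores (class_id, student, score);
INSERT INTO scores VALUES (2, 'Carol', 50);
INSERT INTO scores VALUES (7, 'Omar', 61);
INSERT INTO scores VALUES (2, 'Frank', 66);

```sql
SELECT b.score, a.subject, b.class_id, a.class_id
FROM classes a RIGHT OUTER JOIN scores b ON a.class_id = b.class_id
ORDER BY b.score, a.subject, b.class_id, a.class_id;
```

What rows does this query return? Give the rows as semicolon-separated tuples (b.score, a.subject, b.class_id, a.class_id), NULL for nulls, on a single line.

(50, Chem, 2, 2); (50, Stats, 2, 2); (61, Phys, 7, 7); (66, Chem, 2, 2); (66, Stats, 2, 2)

RIGHT JOIN keeps every row from `scores`; unmatched rows get NULL for `classes`'s columns.
Matching on a.class_id = b.class_id.
- a[0] class_id=3 → no match.
- a[1] class_id=2 → 2 match(es) in b → 2 row(s).
- a[2] class_id=7 → 1 match(es) in b → 1 row(s).
- a[3] class_id=2 → 2 match(es) in b → 2 row(s).
- every b row matched at least one a row.
After projecting and ordering:
b.score | a.subject | b.class_id | a.class_id
50 | Chem | 2 | 2
50 | Stats | 2 | 2
61 | Phys | 7 | 7
66 | Chem | 2 | 2
66 | Stats | 2 | 2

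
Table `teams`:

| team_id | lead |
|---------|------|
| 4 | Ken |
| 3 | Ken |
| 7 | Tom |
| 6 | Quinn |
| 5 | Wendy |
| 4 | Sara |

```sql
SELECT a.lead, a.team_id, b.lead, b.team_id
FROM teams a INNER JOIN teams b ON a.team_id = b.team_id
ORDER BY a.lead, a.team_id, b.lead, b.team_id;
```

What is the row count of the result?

8

INNER JOIN keeps only pairs where the ON condition holds.
Matching on a.team_id = b.team_id.
- a (team_id=4) pairs with 2 row(s) of b.
- a (team_id=3) pairs with 1 row(s) of b.
- a (team_id=7) pairs with 1 row(s) of b.
- a (team_id=6) pairs with 1 row(s) of b.
- a (team_id=5) pairs with 1 row(s) of b.
- a (team_id=4) pairs with 2 row(s) of b.
Total: 8 rows.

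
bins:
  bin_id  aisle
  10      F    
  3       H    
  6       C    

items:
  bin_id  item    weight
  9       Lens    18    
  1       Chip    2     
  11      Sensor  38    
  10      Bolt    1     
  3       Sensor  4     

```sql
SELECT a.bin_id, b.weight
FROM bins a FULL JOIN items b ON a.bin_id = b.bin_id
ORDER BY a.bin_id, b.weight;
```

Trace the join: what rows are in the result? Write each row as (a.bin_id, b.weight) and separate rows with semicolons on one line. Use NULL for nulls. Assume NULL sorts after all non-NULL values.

FULL OUTER JOIN keeps every row from both sides; unmatched rows get NULL for the other side's columns.
Matching on a.bin_id = b.bin_id.
- bin_id=10: 1 matching b row(s), so 1 row(s) emitted.
- bin_id=3: 1 matching b row(s), so 1 row(s) emitted.
- bin_id=6: no b row matches, row kept with b columns NULL.
- 3 row(s) from b found no a partner → padded with NULL.
After projecting and ordering:
a.bin_id | b.weight
3 | 4
6 | NULL
10 | 1
NULL | 2
NULL | 18
NULL | 38

(3, 4); (6, NULL); (10, 1); (NULL, 2); (NULL, 18); (NULL, 38)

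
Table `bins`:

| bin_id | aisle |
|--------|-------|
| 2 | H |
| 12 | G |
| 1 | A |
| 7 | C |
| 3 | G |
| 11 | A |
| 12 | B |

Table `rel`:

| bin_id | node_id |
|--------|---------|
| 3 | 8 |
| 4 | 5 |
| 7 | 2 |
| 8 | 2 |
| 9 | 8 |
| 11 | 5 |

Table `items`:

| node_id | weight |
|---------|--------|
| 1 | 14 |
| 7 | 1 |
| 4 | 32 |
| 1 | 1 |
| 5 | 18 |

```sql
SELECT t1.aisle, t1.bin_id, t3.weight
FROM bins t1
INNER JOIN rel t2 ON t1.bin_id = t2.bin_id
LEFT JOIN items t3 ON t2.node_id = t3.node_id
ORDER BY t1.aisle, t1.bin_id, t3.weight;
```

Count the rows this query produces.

3

Evaluate left to right. First `bins t1 INNER JOIN rel t2` on bin_id: 3 row(s).
Then LEFT JOIN `items t3` on node_id: each of those 3 rows is kept; rows whose t2.node_id has no match in t3 get NULL for t3's columns.
Result: 3 row(s).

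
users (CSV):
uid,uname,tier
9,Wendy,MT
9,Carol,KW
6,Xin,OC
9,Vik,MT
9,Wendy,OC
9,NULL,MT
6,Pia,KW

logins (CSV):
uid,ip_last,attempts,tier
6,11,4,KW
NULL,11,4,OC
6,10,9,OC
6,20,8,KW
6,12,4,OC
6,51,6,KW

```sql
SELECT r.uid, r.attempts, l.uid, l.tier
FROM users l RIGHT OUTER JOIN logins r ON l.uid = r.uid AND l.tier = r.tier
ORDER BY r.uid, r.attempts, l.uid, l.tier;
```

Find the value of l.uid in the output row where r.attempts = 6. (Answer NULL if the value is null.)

RIGHT JOIN keeps every row from `logins`; unmatched rows get NULL for `users`'s columns.
Matching on l.uid = r.uid AND l.tier = r.tier. A NULL in a compared column never satisfies the condition.
- uid=9, tier=MT: no matching r row.
- uid=9, tier=KW: no matching r row.
- uid=6, tier=OC: 2 matching r row(s), so 2 row(s) emitted.
- uid=9, tier=MT: no matching r row.
- uid=9, tier=OC: no matching r row.
- uid=9, tier=MT: no matching r row.
- uid=6, tier=KW: 3 matching r row(s), so 3 row(s) emitted.
- 1 r row(s) had no l match → kept, l columns NULL.

6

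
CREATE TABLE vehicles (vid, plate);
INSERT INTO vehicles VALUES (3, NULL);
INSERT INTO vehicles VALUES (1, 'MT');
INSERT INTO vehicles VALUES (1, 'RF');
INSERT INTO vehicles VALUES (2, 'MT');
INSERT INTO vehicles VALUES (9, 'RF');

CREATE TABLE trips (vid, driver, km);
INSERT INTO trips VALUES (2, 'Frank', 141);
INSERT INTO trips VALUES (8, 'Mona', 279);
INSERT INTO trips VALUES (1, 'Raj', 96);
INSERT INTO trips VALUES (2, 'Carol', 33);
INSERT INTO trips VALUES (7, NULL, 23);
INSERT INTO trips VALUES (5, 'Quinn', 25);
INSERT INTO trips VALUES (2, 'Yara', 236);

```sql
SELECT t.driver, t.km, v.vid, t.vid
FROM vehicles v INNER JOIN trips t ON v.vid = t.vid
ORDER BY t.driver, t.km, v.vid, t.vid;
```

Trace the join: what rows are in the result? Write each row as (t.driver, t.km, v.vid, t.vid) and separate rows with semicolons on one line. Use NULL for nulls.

(Carol, 33, 2, 2); (Frank, 141, 2, 2); (Raj, 96, 1, 1); (Raj, 96, 1, 1); (Yara, 236, 2, 2)

INNER JOIN keeps only pairs where the ON condition holds.
Matching on v.vid = t.vid.
- v (vid=3) has no partner → excluded.
- v (vid=1) pairs with 1 row(s) of t.
- v (vid=1) pairs with 1 row(s) of t.
- v (vid=2) pairs with 3 row(s) of t.
- v (vid=9) has no partner → excluded.
After projecting and ordering:
t.driver | t.km | v.vid | t.vid
Carol | 33 | 2 | 2
Frank | 141 | 2 | 2
Raj | 96 | 1 | 1
Raj | 96 | 1 | 1
Yara | 236 | 2 | 2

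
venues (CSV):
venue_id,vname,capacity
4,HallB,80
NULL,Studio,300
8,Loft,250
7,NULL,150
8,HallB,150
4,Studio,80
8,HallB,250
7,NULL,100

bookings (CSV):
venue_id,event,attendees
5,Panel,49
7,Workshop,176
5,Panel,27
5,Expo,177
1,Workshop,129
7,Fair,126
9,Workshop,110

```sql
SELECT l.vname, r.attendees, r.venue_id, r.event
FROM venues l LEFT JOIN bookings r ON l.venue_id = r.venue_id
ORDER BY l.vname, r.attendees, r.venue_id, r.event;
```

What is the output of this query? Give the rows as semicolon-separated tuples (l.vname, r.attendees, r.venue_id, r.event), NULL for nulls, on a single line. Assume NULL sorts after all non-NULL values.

(HallB, NULL, NULL, NULL); (HallB, NULL, NULL, NULL); (HallB, NULL, NULL, NULL); (Loft, NULL, NULL, NULL); (Studio, NULL, NULL, NULL); (Studio, NULL, NULL, NULL); (NULL, 126, 7, Fair); (NULL, 126, 7, Fair); (NULL, 176, 7, Workshop); (NULL, 176, 7, Workshop)

LEFT JOIN keeps every row from `venues`; unmatched rows get NULL for `bookings`'s columns.
Matching on l.venue_id = r.venue_id. A NULL in a compared column never satisfies the condition.
- l row (venue_id=4): no match → kept, r columns NULL.
- l row (venue_id=NULL): no match → kept, r columns NULL.
- l row (venue_id=8): no match → kept, r columns NULL.
- l row (venue_id=7): matches 2 r row(s) → 2 output row(s).
- l row (venue_id=8): no match → kept, r columns NULL.
- l row (venue_id=4): no match → kept, r columns NULL.
- l row (venue_id=8): no match → kept, r columns NULL.
- l row (venue_id=7): matches 2 r row(s) → 2 output row(s).
After projecting and ordering:
l.vname | r.attendees | r.venue_id | r.event
HallB | NULL | NULL | NULL
HallB | NULL | NULL | NULL
HallB | NULL | NULL | NULL
Loft | NULL | NULL | NULL
Studio | NULL | NULL | NULL
Studio | NULL | NULL | NULL
NULL | 126 | 7 | Fair
NULL | 126 | 7 | Fair
NULL | 176 | 7 | Workshop
NULL | 176 | 7 | Workshop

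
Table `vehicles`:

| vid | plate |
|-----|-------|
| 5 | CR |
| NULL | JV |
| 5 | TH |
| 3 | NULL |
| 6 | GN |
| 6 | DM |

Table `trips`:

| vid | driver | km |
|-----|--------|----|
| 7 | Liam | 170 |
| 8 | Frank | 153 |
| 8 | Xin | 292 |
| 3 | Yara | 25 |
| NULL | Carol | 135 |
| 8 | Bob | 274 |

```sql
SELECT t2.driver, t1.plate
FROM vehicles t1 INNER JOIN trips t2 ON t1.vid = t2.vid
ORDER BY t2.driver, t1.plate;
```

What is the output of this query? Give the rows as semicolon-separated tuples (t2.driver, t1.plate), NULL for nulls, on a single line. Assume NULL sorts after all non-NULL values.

INNER JOIN keeps only pairs where the ON condition holds.
Matching on t1.vid = t2.vid. A NULL in a compared column never satisfies the condition.
Matched pairs: 1.

(Yara, NULL)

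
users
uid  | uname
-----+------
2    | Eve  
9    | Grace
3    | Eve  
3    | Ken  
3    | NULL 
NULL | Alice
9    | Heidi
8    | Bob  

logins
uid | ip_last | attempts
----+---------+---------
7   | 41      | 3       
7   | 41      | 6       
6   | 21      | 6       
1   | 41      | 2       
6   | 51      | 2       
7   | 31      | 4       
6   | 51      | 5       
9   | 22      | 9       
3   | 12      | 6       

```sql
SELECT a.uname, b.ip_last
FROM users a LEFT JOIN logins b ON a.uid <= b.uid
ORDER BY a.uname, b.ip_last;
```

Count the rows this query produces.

36

LEFT JOIN keeps every row from `users`; unmatched rows get NULL for `logins`'s columns.
Matching on a.uid <= b.uid. A NULL in a compared column never satisfies the condition.
- a[0] uid=2 → 8 match(es) in b → 8 row(s).
- a[1] uid=9 → 1 match(es) in b → 1 row(s).
- a[2] uid=3 → 8 match(es) in b → 8 row(s).
- a[3] uid=3 → 8 match(es) in b → 8 row(s).
- a[4] uid=3 → 8 match(es) in b → 8 row(s).
- a[5] uid=NULL → no match; kept with NULLs on the b side.
- a[6] uid=9 → 1 match(es) in b → 1 row(s).
- a[7] uid=8 → 1 match(es) in b → 1 row(s).
Total: 35 matched + 1 padded = 36 rows.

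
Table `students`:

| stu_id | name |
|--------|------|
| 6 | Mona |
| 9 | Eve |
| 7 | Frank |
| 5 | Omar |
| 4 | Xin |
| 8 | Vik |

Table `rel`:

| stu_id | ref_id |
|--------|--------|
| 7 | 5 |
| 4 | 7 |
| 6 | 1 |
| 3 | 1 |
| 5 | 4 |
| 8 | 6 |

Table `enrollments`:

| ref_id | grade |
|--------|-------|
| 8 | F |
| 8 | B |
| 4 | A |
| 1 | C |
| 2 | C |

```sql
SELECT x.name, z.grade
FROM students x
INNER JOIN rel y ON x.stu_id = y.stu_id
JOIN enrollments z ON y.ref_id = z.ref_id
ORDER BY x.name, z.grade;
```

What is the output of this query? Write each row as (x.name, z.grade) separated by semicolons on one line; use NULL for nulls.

(Mona, C); (Omar, A)

Step 1 — x INNER JOIN y on stu_id → 5 row(s).
Then INNER JOIN `enrollments z` on ref_id: keep only rows whose y.ref_id appears in z.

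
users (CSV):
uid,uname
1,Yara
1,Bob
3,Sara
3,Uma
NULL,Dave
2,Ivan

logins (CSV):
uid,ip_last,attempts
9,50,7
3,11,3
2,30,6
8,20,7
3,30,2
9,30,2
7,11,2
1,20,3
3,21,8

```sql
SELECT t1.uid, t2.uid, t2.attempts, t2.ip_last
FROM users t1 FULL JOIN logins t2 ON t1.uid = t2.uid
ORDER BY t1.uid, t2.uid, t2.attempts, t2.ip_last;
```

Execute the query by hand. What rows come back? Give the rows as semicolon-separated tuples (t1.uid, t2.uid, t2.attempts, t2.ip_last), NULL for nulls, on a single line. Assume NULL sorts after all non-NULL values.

FULL OUTER JOIN keeps every row from both sides; unmatched rows get NULL for the other side's columns.
Matching on t1.uid = t2.uid. A NULL in a compared column never satisfies the condition.
Matched pairs: 9; unmatched t1 rows kept: 1; unmatched t2 rows kept: 4.

(1, 1, 3, 20); (1, 1, 3, 20); (2, 2, 6, 30); (3, 3, 2, 30); (3, 3, 2, 30); (3, 3, 3, 11); (3, 3, 3, 11); (3, 3, 8, 21); (3, 3, 8, 21); (NULL, 7, 2, 11); (NULL, 8, 7, 20); (NULL, 9, 2, 30); (NULL, 9, 7, 50); (NULL, NULL, NULL, NULL)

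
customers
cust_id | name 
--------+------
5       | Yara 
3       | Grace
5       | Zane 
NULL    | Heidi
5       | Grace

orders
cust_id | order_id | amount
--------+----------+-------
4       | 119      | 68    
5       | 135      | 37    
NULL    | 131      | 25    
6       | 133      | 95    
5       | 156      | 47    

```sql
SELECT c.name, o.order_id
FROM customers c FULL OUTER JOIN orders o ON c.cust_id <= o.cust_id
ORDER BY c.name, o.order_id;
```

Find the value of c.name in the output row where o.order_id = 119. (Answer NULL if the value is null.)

Grace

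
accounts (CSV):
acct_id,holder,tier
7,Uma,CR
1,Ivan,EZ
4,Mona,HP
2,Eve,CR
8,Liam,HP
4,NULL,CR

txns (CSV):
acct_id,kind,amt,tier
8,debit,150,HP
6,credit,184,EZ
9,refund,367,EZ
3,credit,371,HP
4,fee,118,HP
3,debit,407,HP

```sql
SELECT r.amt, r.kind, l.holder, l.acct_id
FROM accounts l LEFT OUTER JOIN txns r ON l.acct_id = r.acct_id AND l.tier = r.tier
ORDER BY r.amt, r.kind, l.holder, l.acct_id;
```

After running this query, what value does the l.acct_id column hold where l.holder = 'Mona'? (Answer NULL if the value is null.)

LEFT JOIN keeps every row from `accounts`; unmatched rows get NULL for `txns`'s columns.
Matching on l.acct_id = r.acct_id AND l.tier = r.tier.
Matched pairs: 2; unmatched l rows kept: 4.

4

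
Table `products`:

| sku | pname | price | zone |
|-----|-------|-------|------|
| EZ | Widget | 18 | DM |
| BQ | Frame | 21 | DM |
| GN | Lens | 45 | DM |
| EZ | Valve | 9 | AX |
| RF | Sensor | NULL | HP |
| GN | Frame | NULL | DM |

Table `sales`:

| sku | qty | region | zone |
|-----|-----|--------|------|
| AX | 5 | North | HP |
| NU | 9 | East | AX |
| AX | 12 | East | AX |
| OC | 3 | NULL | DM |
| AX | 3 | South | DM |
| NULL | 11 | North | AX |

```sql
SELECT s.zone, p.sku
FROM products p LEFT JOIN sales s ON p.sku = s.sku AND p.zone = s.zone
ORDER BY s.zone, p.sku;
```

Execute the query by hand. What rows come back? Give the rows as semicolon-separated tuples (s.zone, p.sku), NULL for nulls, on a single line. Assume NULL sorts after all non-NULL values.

(NULL, BQ); (NULL, EZ); (NULL, EZ); (NULL, GN); (NULL, GN); (NULL, RF)

LEFT JOIN keeps every row from `products`; unmatched rows get NULL for `sales`'s columns.
Matching on p.sku = s.sku AND p.zone = s.zone. A NULL in a compared column never satisfies the condition.
- p row (sku=EZ, zone=DM): no match → kept, s columns NULL.
- p row (sku=BQ, zone=DM): no match → kept, s columns NULL.
- p row (sku=GN, zone=DM): no match → kept, s columns NULL.
- p row (sku=EZ, zone=AX): no match → kept, s columns NULL.
- p row (sku=RF, zone=HP): no match → kept, s columns NULL.
- p row (sku=GN, zone=DM): no match → kept, s columns NULL.
After projecting and ordering:
s.zone | p.sku
NULL | BQ
NULL | EZ
NULL | EZ
NULL | GN
NULL | GN
NULL | RF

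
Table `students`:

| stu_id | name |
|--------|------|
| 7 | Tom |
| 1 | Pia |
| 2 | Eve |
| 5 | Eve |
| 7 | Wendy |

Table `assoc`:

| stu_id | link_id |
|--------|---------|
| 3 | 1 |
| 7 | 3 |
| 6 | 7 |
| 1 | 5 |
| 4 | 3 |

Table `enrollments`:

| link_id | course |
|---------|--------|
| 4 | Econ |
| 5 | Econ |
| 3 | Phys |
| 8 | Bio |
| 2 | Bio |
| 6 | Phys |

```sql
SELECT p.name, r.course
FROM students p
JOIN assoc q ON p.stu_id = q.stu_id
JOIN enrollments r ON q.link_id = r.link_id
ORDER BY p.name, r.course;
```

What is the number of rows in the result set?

Step 1 — p INNER JOIN q on stu_id → 3 row(s).
Then INNER JOIN `enrollments r` on link_id: keep only rows whose q.link_id appears in r.
Result: 3 row(s).

3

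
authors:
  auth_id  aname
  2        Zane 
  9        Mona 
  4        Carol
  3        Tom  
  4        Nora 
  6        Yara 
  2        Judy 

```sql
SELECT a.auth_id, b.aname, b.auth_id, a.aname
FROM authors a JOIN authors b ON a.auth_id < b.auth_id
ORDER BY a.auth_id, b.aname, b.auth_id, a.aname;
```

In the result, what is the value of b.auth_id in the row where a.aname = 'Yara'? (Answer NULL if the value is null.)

INNER JOIN keeps only pairs where the ON condition holds.
Matching on a.auth_id < b.auth_id.
Matched pairs: 19.

9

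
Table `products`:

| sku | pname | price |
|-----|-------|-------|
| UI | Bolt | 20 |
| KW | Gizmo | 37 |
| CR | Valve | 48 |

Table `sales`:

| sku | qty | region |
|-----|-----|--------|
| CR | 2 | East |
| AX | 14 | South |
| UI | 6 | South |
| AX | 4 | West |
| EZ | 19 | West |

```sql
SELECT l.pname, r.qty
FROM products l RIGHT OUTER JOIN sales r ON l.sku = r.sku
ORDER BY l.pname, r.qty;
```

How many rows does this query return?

5

RIGHT JOIN keeps every row from `sales`; unmatched rows get NULL for `products`'s columns.
Matching on l.sku = r.sku.
- sku=UI: 1 matching r row(s), so 1 row(s) emitted.
- sku=KW: no matching r row.
- sku=CR: 1 matching r row(s), so 1 row(s) emitted.
- 3 r row(s) had no l match → kept, l columns NULL.
Total: 2 matched + 3 padded = 5 rows.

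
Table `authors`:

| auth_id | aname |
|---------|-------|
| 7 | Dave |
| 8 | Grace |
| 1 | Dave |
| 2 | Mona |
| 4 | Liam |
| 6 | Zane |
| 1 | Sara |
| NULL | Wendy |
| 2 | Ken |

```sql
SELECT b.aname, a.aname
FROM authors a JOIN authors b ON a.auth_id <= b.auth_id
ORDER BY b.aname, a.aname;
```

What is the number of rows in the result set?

38

INNER JOIN keeps only pairs where the ON condition holds.
Matching on a.auth_id <= b.auth_id. A NULL in a compared column never satisfies the condition.
- a row (auth_id=7): matches 2 b row(s) → 2 output row(s).
- a row (auth_id=8): matches 1 b row(s) → 1 output row(s).
- a row (auth_id=1): matches 8 b row(s) → 8 output row(s).
- a row (auth_id=2): matches 6 b row(s) → 6 output row(s).
- a row (auth_id=4): matches 4 b row(s) → 4 output row(s).
- a row (auth_id=6): matches 3 b row(s) → 3 output row(s).
- a row (auth_id=1): matches 8 b row(s) → 8 output row(s).
- a row (auth_id=NULL): no match → dropped.
- a row (auth_id=2): matches 6 b row(s) → 6 output row(s).
Total: 38 rows.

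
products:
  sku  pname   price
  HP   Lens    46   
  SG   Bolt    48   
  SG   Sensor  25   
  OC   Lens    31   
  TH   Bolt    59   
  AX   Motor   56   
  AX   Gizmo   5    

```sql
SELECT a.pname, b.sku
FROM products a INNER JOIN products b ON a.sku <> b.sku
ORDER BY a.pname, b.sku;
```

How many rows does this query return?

INNER JOIN keeps only pairs where the ON condition holds.
Matching on a.sku <> b.sku.
- sku=HP: 6 matching b row(s), so 6 row(s) emitted.
- sku=SG: 5 matching b row(s), so 5 row(s) emitted.
- sku=SG: 5 matching b row(s), so 5 row(s) emitted.
- sku=OC: 6 matching b row(s), so 6 row(s) emitted.
- sku=TH: 6 matching b row(s), so 6 row(s) emitted.
- sku=AX: 5 matching b row(s), so 5 row(s) emitted.
- sku=AX: 5 matching b row(s), so 5 row(s) emitted.
Total: 38 rows.

38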